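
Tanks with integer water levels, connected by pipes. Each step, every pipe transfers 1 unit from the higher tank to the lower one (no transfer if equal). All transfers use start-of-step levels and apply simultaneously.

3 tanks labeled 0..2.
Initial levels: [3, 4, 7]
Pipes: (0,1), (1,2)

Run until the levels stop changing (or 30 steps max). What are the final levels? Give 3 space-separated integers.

Step 1: flows [1->0,2->1] -> levels [4 4 6]
Step 2: flows [0=1,2->1] -> levels [4 5 5]
Step 3: flows [1->0,1=2] -> levels [5 4 5]
Step 4: flows [0->1,2->1] -> levels [4 6 4]
Step 5: flows [1->0,1->2] -> levels [5 4 5]
  -> period-2 cycle: step 5 state = step 3 state; never stabilizes
  -> state at step 30: (30-3) mod 2 = 1, same as step 4 -> [4 6 4]

Answer: 4 6 4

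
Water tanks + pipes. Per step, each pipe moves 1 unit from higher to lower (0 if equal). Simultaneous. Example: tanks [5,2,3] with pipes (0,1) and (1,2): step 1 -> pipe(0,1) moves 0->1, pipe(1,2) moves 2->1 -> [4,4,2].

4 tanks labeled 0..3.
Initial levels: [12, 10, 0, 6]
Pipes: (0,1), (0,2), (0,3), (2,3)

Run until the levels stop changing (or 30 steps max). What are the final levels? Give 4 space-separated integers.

Step 1: flows [0->1,0->2,0->3,3->2] -> levels [9 11 2 6]
Step 2: flows [1->0,0->2,0->3,3->2] -> levels [8 10 4 6]
Step 3: flows [1->0,0->2,0->3,3->2] -> levels [7 9 6 6]
Step 4: flows [1->0,0->2,0->3,2=3] -> levels [6 8 7 7]
Step 5: flows [1->0,2->0,3->0,2=3] -> levels [9 7 6 6]
Step 6: flows [0->1,0->2,0->3,2=3] -> levels [6 8 7 7]
  -> period-2 cycle: step 6 state = step 4 state; never stabilizes
  -> state at step 30: (30-4) mod 2 = 0, same as step 4 -> [6 8 7 7]

Answer: 6 8 7 7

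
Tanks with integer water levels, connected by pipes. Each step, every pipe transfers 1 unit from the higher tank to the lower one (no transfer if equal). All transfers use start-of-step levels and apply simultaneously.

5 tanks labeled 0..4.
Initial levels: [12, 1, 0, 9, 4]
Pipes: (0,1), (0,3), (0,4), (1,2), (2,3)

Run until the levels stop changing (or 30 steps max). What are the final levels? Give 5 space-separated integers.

Step 1: flows [0->1,0->3,0->4,1->2,3->2] -> levels [9 1 2 9 5]
Step 2: flows [0->1,0=3,0->4,2->1,3->2] -> levels [7 3 2 8 6]
Step 3: flows [0->1,3->0,0->4,1->2,3->2] -> levels [6 3 4 6 7]
Step 4: flows [0->1,0=3,4->0,2->1,3->2] -> levels [6 5 4 5 6]
Step 5: flows [0->1,0->3,0=4,1->2,3->2] -> levels [4 5 6 5 6]
Step 6: flows [1->0,3->0,4->0,2->1,2->3] -> levels [7 5 4 5 5]
Step 7: flows [0->1,0->3,0->4,1->2,3->2] -> levels [4 5 6 5 6]
  -> period-2 cycle: step 7 state = step 5 state; never stabilizes
  -> state at step 30: (30-5) mod 2 = 1, same as step 6 -> [7 5 4 5 5]

Answer: 7 5 4 5 5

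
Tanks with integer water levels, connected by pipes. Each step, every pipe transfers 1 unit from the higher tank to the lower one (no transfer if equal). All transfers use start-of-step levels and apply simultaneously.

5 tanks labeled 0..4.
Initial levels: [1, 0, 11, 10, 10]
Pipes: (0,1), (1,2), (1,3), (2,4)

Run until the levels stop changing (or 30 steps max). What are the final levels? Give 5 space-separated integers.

Answer: 6 7 6 6 7

Derivation:
Step 1: flows [0->1,2->1,3->1,2->4] -> levels [0 3 9 9 11]
Step 2: flows [1->0,2->1,3->1,4->2] -> levels [1 4 9 8 10]
Step 3: flows [1->0,2->1,3->1,4->2] -> levels [2 5 9 7 9]
Step 4: flows [1->0,2->1,3->1,2=4] -> levels [3 6 8 6 9]
Step 5: flows [1->0,2->1,1=3,4->2] -> levels [4 6 8 6 8]
Step 6: flows [1->0,2->1,1=3,2=4] -> levels [5 6 7 6 8]
Step 7: flows [1->0,2->1,1=3,4->2] -> levels [6 6 7 6 7]
Step 8: flows [0=1,2->1,1=3,2=4] -> levels [6 7 6 6 7]
Step 9: flows [1->0,1->2,1->3,4->2] -> levels [7 4 8 7 6]
Step 10: flows [0->1,2->1,3->1,2->4] -> levels [6 7 6 6 7]
  -> period-2 cycle: step 10 state = step 8 state; never stabilizes
  -> state at step 30: (30-8) mod 2 = 0, same as step 8 -> [6 7 6 6 7]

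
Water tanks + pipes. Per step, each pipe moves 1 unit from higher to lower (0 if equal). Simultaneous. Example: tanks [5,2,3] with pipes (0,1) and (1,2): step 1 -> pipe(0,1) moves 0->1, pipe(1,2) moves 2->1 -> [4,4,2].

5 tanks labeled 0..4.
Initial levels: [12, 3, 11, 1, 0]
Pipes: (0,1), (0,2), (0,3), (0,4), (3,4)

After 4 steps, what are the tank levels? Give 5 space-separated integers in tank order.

Step 1: flows [0->1,0->2,0->3,0->4,3->4] -> levels [8 4 12 1 2]
Step 2: flows [0->1,2->0,0->3,0->4,4->3] -> levels [6 5 11 3 2]
Step 3: flows [0->1,2->0,0->3,0->4,3->4] -> levels [4 6 10 3 4]
Step 4: flows [1->0,2->0,0->3,0=4,4->3] -> levels [5 5 9 5 3]

Answer: 5 5 9 5 3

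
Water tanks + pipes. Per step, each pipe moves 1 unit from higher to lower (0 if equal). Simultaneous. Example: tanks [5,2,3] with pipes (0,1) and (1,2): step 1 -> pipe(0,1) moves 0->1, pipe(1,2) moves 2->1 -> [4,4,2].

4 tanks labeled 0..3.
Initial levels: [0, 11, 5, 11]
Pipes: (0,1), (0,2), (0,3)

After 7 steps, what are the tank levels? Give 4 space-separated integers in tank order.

Step 1: flows [1->0,2->0,3->0] -> levels [3 10 4 10]
Step 2: flows [1->0,2->0,3->0] -> levels [6 9 3 9]
Step 3: flows [1->0,0->2,3->0] -> levels [7 8 4 8]
Step 4: flows [1->0,0->2,3->0] -> levels [8 7 5 7]
Step 5: flows [0->1,0->2,0->3] -> levels [5 8 6 8]
Step 6: flows [1->0,2->0,3->0] -> levels [8 7 5 7]
  -> period-2 cycle: step 6 state = step 4 state
  -> state at step 7: (7-4) mod 2 = 1, same as step 5 -> [5 8 6 8]

Answer: 5 8 6 8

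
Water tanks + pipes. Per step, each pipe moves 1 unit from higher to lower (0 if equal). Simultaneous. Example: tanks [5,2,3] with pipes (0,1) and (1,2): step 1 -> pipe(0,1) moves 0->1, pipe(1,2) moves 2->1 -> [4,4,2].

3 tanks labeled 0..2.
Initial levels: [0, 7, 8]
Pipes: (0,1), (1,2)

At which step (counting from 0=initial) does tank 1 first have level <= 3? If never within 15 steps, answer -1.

Answer: -1

Derivation:
Step 1: flows [1->0,2->1] -> levels [1 7 7]
Step 2: flows [1->0,1=2] -> levels [2 6 7]
Step 3: flows [1->0,2->1] -> levels [3 6 6]
Step 4: flows [1->0,1=2] -> levels [4 5 6]
Step 5: flows [1->0,2->1] -> levels [5 5 5]
Step 6: flows [0=1,1=2] -> levels [5 5 5]
  -> stable; tank 1 stays at 5 > 3
Tank 1 never reaches <=3 within 15 steps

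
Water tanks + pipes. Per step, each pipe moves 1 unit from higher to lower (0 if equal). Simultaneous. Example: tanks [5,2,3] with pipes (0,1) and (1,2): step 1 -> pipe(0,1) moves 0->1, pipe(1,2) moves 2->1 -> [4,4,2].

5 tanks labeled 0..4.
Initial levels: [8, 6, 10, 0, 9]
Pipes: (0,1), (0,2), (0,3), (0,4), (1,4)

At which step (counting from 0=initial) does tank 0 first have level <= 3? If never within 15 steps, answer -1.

Answer: -1

Derivation:
Step 1: flows [0->1,2->0,0->3,4->0,4->1] -> levels [8 8 9 1 7]
Step 2: flows [0=1,2->0,0->3,0->4,1->4] -> levels [7 7 8 2 9]
Step 3: flows [0=1,2->0,0->3,4->0,4->1] -> levels [8 8 7 3 7]
Step 4: flows [0=1,0->2,0->3,0->4,1->4] -> levels [5 7 8 4 9]
Step 5: flows [1->0,2->0,0->3,4->0,4->1] -> levels [7 7 7 5 7]
Step 6: flows [0=1,0=2,0->3,0=4,1=4] -> levels [6 7 7 6 7]
Step 7: flows [1->0,2->0,0=3,4->0,1=4] -> levels [9 6 6 6 6]
Step 8: flows [0->1,0->2,0->3,0->4,1=4] -> levels [5 7 7 7 7]
Step 9: flows [1->0,2->0,3->0,4->0,1=4] -> levels [9 6 6 6 6]
  -> period-2 cycle (repeats step 7); tank 0 never drops to <=3
Tank 0 never reaches <=3 within 15 steps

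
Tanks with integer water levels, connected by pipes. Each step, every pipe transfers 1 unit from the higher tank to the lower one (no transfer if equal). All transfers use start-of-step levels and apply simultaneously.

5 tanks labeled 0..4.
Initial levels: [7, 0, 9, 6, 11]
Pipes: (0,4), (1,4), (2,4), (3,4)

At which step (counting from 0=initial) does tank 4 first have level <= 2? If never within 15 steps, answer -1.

Step 1: flows [4->0,4->1,4->2,4->3] -> levels [8 1 10 7 7]
Step 2: flows [0->4,4->1,2->4,3=4] -> levels [7 2 9 7 8]
Step 3: flows [4->0,4->1,2->4,4->3] -> levels [8 3 8 8 6]
Step 4: flows [0->4,4->1,2->4,3->4] -> levels [7 4 7 7 8]
Step 5: flows [4->0,4->1,4->2,4->3] -> levels [8 5 8 8 4]
Step 6: flows [0->4,1->4,2->4,3->4] -> levels [7 4 7 7 8]
  -> period-2 cycle (repeats step 4); tank 4 never drops to <=2
Tank 4 never reaches <=2 within 15 steps

Answer: -1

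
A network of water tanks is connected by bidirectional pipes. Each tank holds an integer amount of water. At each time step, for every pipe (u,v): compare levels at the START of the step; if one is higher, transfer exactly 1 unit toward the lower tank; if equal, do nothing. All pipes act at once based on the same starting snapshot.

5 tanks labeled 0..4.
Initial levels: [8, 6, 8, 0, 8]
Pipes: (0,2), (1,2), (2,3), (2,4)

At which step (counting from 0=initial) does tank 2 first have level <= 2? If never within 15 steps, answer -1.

Step 1: flows [0=2,2->1,2->3,2=4] -> levels [8 7 6 1 8]
Step 2: flows [0->2,1->2,2->3,4->2] -> levels [7 6 8 2 7]
Step 3: flows [2->0,2->1,2->3,2->4] -> levels [8 7 4 3 8]
Step 4: flows [0->2,1->2,2->3,4->2] -> levels [7 6 6 4 7]
Step 5: flows [0->2,1=2,2->3,4->2] -> levels [6 6 7 5 6]
Step 6: flows [2->0,2->1,2->3,2->4] -> levels [7 7 3 6 7]
Step 7: flows [0->2,1->2,3->2,4->2] -> levels [6 6 7 5 6]
  -> period-2 cycle (repeats step 5); tank 2 never drops to <=2
Tank 2 never reaches <=2 within 15 steps

Answer: -1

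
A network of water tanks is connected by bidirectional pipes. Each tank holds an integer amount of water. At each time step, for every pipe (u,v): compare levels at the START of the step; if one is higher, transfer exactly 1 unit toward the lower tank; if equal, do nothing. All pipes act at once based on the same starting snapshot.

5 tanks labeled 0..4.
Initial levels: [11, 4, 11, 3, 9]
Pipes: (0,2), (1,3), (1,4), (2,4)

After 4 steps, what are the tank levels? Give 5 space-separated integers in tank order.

Answer: 9 6 10 5 8

Derivation:
Step 1: flows [0=2,1->3,4->1,2->4] -> levels [11 4 10 4 9]
Step 2: flows [0->2,1=3,4->1,2->4] -> levels [10 5 10 4 9]
Step 3: flows [0=2,1->3,4->1,2->4] -> levels [10 5 9 5 9]
Step 4: flows [0->2,1=3,4->1,2=4] -> levels [9 6 10 5 8]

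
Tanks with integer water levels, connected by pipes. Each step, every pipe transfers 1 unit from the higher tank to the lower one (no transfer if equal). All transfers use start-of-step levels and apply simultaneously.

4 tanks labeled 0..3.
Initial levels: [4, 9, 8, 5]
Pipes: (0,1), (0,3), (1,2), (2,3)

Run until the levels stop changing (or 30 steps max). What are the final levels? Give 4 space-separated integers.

Answer: 6 7 6 7

Derivation:
Step 1: flows [1->0,3->0,1->2,2->3] -> levels [6 7 8 5]
Step 2: flows [1->0,0->3,2->1,2->3] -> levels [6 7 6 7]
Step 3: flows [1->0,3->0,1->2,3->2] -> levels [8 5 8 5]
Step 4: flows [0->1,0->3,2->1,2->3] -> levels [6 7 6 7]
  -> period-2 cycle: step 4 state = step 2 state; never stabilizes
  -> state at step 30: (30-2) mod 2 = 0, same as step 2 -> [6 7 6 7]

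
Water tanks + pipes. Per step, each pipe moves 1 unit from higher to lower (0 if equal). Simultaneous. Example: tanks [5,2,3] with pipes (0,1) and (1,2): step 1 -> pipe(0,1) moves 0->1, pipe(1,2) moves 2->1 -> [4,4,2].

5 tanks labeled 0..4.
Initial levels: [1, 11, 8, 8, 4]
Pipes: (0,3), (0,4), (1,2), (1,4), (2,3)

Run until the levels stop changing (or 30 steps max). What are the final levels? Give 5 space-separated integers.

Answer: 7 6 7 6 6

Derivation:
Step 1: flows [3->0,4->0,1->2,1->4,2=3] -> levels [3 9 9 7 4]
Step 2: flows [3->0,4->0,1=2,1->4,2->3] -> levels [5 8 8 7 4]
Step 3: flows [3->0,0->4,1=2,1->4,2->3] -> levels [5 7 7 7 6]
Step 4: flows [3->0,4->0,1=2,1->4,2=3] -> levels [7 6 7 6 6]
Step 5: flows [0->3,0->4,2->1,1=4,2->3] -> levels [5 7 5 8 7]
Step 6: flows [3->0,4->0,1->2,1=4,3->2] -> levels [7 6 7 6 6]
  -> period-2 cycle: step 6 state = step 4 state; never stabilizes
  -> state at step 30: (30-4) mod 2 = 0, same as step 4 -> [7 6 7 6 6]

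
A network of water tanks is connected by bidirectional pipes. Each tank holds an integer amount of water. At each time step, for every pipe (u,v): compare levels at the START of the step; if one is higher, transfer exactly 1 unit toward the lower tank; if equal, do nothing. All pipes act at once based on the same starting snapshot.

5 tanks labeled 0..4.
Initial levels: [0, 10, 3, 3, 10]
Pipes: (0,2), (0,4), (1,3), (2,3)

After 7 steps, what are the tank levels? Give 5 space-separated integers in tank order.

Step 1: flows [2->0,4->0,1->3,2=3] -> levels [2 9 2 4 9]
Step 2: flows [0=2,4->0,1->3,3->2] -> levels [3 8 3 4 8]
Step 3: flows [0=2,4->0,1->3,3->2] -> levels [4 7 4 4 7]
Step 4: flows [0=2,4->0,1->3,2=3] -> levels [5 6 4 5 6]
Step 5: flows [0->2,4->0,1->3,3->2] -> levels [5 5 6 5 5]
Step 6: flows [2->0,0=4,1=3,2->3] -> levels [6 5 4 6 5]
Step 7: flows [0->2,0->4,3->1,3->2] -> levels [4 6 6 4 6]

Answer: 4 6 6 4 6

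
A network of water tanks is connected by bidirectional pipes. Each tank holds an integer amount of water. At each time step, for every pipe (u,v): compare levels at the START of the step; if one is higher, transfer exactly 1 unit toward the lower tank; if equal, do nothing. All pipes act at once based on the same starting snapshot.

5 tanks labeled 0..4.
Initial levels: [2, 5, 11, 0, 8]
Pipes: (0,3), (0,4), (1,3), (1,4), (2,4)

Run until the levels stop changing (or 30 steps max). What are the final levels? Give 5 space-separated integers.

Answer: 4 4 5 6 7

Derivation:
Step 1: flows [0->3,4->0,1->3,4->1,2->4] -> levels [2 5 10 2 7]
Step 2: flows [0=3,4->0,1->3,4->1,2->4] -> levels [3 5 9 3 6]
Step 3: flows [0=3,4->0,1->3,4->1,2->4] -> levels [4 5 8 4 5]
Step 4: flows [0=3,4->0,1->3,1=4,2->4] -> levels [5 4 7 5 5]
Step 5: flows [0=3,0=4,3->1,4->1,2->4] -> levels [5 6 6 4 5]
Step 6: flows [0->3,0=4,1->3,1->4,2->4] -> levels [4 4 5 6 7]
Step 7: flows [3->0,4->0,3->1,4->1,4->2] -> levels [6 6 6 4 4]
Step 8: flows [0->3,0->4,1->3,1->4,2->4] -> levels [4 4 5 6 7]
  -> period-2 cycle: step 8 state = step 6 state; never stabilizes
  -> state at step 30: (30-6) mod 2 = 0, same as step 6 -> [4 4 5 6 7]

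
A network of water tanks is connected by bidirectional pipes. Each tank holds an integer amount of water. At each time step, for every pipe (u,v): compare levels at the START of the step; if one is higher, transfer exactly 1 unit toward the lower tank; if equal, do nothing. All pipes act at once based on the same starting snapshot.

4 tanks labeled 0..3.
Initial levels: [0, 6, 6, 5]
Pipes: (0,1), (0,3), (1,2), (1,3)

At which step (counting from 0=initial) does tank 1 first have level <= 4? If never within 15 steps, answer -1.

Step 1: flows [1->0,3->0,1=2,1->3] -> levels [2 4 6 5]
Tank 1 first reaches <=4 at step 1

Answer: 1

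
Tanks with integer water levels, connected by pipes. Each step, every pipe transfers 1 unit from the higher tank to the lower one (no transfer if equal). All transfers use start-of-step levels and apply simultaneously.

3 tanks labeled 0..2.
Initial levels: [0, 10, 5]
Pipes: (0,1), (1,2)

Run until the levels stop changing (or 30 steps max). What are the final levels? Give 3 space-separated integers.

Answer: 5 5 5

Derivation:
Step 1: flows [1->0,1->2] -> levels [1 8 6]
Step 2: flows [1->0,1->2] -> levels [2 6 7]
Step 3: flows [1->0,2->1] -> levels [3 6 6]
Step 4: flows [1->0,1=2] -> levels [4 5 6]
Step 5: flows [1->0,2->1] -> levels [5 5 5]
Step 6: flows [0=1,1=2] -> levels [5 5 5]
  -> stable (no change)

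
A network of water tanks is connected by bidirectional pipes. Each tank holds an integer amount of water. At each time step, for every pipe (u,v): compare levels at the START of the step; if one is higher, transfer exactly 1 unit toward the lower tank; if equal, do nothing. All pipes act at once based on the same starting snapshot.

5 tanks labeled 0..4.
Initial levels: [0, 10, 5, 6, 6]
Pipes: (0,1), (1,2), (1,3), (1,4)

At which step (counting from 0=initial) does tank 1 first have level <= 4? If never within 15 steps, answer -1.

Step 1: flows [1->0,1->2,1->3,1->4] -> levels [1 6 6 7 7]
Step 2: flows [1->0,1=2,3->1,4->1] -> levels [2 7 6 6 6]
Step 3: flows [1->0,1->2,1->3,1->4] -> levels [3 3 7 7 7]
Tank 1 first reaches <=4 at step 3

Answer: 3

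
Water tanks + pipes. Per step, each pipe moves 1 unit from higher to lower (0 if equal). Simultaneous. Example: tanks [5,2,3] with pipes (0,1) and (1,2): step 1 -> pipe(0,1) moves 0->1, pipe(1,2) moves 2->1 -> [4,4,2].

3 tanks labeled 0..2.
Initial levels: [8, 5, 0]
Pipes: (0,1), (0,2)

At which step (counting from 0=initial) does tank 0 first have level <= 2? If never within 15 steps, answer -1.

Answer: -1

Derivation:
Step 1: flows [0->1,0->2] -> levels [6 6 1]
Step 2: flows [0=1,0->2] -> levels [5 6 2]
Step 3: flows [1->0,0->2] -> levels [5 5 3]
Step 4: flows [0=1,0->2] -> levels [4 5 4]
Step 5: flows [1->0,0=2] -> levels [5 4 4]
Step 6: flows [0->1,0->2] -> levels [3 5 5]
Step 7: flows [1->0,2->0] -> levels [5 4 4]
  -> period-2 cycle (repeats step 5); tank 0 never drops to <=2
Tank 0 never reaches <=2 within 15 steps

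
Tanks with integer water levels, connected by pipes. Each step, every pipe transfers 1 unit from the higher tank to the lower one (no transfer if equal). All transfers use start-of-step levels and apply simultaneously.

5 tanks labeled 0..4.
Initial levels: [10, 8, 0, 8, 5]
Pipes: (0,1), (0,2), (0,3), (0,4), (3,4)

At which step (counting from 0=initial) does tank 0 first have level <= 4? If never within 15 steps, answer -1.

Answer: 7

Derivation:
Step 1: flows [0->1,0->2,0->3,0->4,3->4] -> levels [6 9 1 8 7]
Step 2: flows [1->0,0->2,3->0,4->0,3->4] -> levels [8 8 2 6 7]
Step 3: flows [0=1,0->2,0->3,0->4,4->3] -> levels [5 8 3 8 7]
Step 4: flows [1->0,0->2,3->0,4->0,3->4] -> levels [7 7 4 6 7]
Step 5: flows [0=1,0->2,0->3,0=4,4->3] -> levels [5 7 5 8 6]
Step 6: flows [1->0,0=2,3->0,4->0,3->4] -> levels [8 6 5 6 6]
Step 7: flows [0->1,0->2,0->3,0->4,3=4] -> levels [4 7 6 7 7]
Tank 0 first reaches <=4 at step 7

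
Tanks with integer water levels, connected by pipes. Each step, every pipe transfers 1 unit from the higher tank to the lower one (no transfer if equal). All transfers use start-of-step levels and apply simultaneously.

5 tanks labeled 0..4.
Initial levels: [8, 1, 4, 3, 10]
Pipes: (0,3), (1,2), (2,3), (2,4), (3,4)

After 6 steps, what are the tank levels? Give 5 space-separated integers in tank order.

Step 1: flows [0->3,2->1,2->3,4->2,4->3] -> levels [7 2 3 6 8]
Step 2: flows [0->3,2->1,3->2,4->2,4->3] -> levels [6 3 4 7 6]
Step 3: flows [3->0,2->1,3->2,4->2,3->4] -> levels [7 4 5 4 6]
Step 4: flows [0->3,2->1,2->3,4->2,4->3] -> levels [6 5 4 7 4]
Step 5: flows [3->0,1->2,3->2,2=4,3->4] -> levels [7 4 6 4 5]
Step 6: flows [0->3,2->1,2->3,2->4,4->3] -> levels [6 5 3 7 5]

Answer: 6 5 3 7 5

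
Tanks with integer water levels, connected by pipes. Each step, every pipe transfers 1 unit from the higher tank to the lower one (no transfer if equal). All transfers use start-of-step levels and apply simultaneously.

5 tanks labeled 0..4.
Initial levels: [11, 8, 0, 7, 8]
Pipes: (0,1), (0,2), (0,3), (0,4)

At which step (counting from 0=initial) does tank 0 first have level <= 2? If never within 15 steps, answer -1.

Answer: -1

Derivation:
Step 1: flows [0->1,0->2,0->3,0->4] -> levels [7 9 1 8 9]
Step 2: flows [1->0,0->2,3->0,4->0] -> levels [9 8 2 7 8]
Step 3: flows [0->1,0->2,0->3,0->4] -> levels [5 9 3 8 9]
Step 4: flows [1->0,0->2,3->0,4->0] -> levels [7 8 4 7 8]
Step 5: flows [1->0,0->2,0=3,4->0] -> levels [8 7 5 7 7]
Step 6: flows [0->1,0->2,0->3,0->4] -> levels [4 8 6 8 8]
Step 7: flows [1->0,2->0,3->0,4->0] -> levels [8 7 5 7 7]
  -> period-2 cycle (repeats step 5); tank 0 never drops to <=2
Tank 0 never reaches <=2 within 15 steps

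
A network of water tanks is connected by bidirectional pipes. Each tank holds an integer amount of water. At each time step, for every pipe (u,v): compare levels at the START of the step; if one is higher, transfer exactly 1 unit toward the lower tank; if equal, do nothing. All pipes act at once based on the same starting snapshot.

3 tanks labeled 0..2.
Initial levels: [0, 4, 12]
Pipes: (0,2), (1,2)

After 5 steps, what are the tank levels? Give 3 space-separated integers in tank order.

Answer: 5 6 5

Derivation:
Step 1: flows [2->0,2->1] -> levels [1 5 10]
Step 2: flows [2->0,2->1] -> levels [2 6 8]
Step 3: flows [2->0,2->1] -> levels [3 7 6]
Step 4: flows [2->0,1->2] -> levels [4 6 6]
Step 5: flows [2->0,1=2] -> levels [5 6 5]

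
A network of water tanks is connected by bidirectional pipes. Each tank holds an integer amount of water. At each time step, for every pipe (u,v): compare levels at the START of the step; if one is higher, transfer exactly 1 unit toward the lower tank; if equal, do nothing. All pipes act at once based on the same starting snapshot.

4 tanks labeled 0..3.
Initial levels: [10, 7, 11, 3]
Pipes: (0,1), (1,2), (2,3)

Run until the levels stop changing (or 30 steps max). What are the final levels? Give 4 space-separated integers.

Answer: 8 9 6 8

Derivation:
Step 1: flows [0->1,2->1,2->3] -> levels [9 9 9 4]
Step 2: flows [0=1,1=2,2->3] -> levels [9 9 8 5]
Step 3: flows [0=1,1->2,2->3] -> levels [9 8 8 6]
Step 4: flows [0->1,1=2,2->3] -> levels [8 9 7 7]
Step 5: flows [1->0,1->2,2=3] -> levels [9 7 8 7]
Step 6: flows [0->1,2->1,2->3] -> levels [8 9 6 8]
Step 7: flows [1->0,1->2,3->2] -> levels [9 7 8 7]
  -> period-2 cycle: step 7 state = step 5 state; never stabilizes
  -> state at step 30: (30-5) mod 2 = 1, same as step 6 -> [8 9 6 8]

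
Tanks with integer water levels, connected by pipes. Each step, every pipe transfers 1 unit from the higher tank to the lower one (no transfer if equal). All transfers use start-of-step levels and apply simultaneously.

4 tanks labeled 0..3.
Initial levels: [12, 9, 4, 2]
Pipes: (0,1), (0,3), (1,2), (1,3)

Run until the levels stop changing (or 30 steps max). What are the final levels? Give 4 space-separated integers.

Answer: 7 8 6 6

Derivation:
Step 1: flows [0->1,0->3,1->2,1->3] -> levels [10 8 5 4]
Step 2: flows [0->1,0->3,1->2,1->3] -> levels [8 7 6 6]
Step 3: flows [0->1,0->3,1->2,1->3] -> levels [6 6 7 8]
Step 4: flows [0=1,3->0,2->1,3->1] -> levels [7 8 6 6]
Step 5: flows [1->0,0->3,1->2,1->3] -> levels [7 5 7 8]
Step 6: flows [0->1,3->0,2->1,3->1] -> levels [7 8 6 6]
  -> period-2 cycle: step 6 state = step 4 state; never stabilizes
  -> state at step 30: (30-4) mod 2 = 0, same as step 4 -> [7 8 6 6]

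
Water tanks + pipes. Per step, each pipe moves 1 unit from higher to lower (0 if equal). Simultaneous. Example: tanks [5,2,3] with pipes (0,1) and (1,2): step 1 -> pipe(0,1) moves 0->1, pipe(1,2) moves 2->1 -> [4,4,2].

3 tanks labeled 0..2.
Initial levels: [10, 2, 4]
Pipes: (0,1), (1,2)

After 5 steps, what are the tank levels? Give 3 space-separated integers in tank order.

Answer: 5 6 5

Derivation:
Step 1: flows [0->1,2->1] -> levels [9 4 3]
Step 2: flows [0->1,1->2] -> levels [8 4 4]
Step 3: flows [0->1,1=2] -> levels [7 5 4]
Step 4: flows [0->1,1->2] -> levels [6 5 5]
Step 5: flows [0->1,1=2] -> levels [5 6 5]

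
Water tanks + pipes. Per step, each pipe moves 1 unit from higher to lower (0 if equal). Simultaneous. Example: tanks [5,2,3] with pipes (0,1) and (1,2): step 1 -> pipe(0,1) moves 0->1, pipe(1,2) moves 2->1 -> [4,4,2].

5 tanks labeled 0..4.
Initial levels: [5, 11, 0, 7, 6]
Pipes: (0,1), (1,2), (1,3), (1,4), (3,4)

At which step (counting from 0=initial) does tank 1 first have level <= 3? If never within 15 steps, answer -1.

Step 1: flows [1->0,1->2,1->3,1->4,3->4] -> levels [6 7 1 7 8]
Step 2: flows [1->0,1->2,1=3,4->1,4->3] -> levels [7 6 2 8 6]
Step 3: flows [0->1,1->2,3->1,1=4,3->4] -> levels [6 7 3 6 7]
Step 4: flows [1->0,1->2,1->3,1=4,4->3] -> levels [7 4 4 8 6]
Step 5: flows [0->1,1=2,3->1,4->1,3->4] -> levels [6 7 4 6 6]
Step 6: flows [1->0,1->2,1->3,1->4,3=4] -> levels [7 3 5 7 7]
Tank 1 first reaches <=3 at step 6

Answer: 6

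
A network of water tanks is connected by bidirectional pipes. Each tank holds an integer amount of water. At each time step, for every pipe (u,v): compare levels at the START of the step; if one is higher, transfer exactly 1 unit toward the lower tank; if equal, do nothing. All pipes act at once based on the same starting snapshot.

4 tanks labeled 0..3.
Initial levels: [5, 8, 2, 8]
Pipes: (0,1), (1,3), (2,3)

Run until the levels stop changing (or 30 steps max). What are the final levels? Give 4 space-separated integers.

Step 1: flows [1->0,1=3,3->2] -> levels [6 7 3 7]
Step 2: flows [1->0,1=3,3->2] -> levels [7 6 4 6]
Step 3: flows [0->1,1=3,3->2] -> levels [6 7 5 5]
Step 4: flows [1->0,1->3,2=3] -> levels [7 5 5 6]
Step 5: flows [0->1,3->1,3->2] -> levels [6 7 6 4]
Step 6: flows [1->0,1->3,2->3] -> levels [7 5 5 6]
  -> period-2 cycle: step 6 state = step 4 state; never stabilizes
  -> state at step 30: (30-4) mod 2 = 0, same as step 4 -> [7 5 5 6]

Answer: 7 5 5 6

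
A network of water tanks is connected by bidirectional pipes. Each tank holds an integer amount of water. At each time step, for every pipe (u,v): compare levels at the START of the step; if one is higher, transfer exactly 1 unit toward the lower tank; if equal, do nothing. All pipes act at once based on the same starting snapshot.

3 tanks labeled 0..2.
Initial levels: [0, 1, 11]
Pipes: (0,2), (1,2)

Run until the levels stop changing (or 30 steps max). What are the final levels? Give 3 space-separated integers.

Answer: 4 5 3

Derivation:
Step 1: flows [2->0,2->1] -> levels [1 2 9]
Step 2: flows [2->0,2->1] -> levels [2 3 7]
Step 3: flows [2->0,2->1] -> levels [3 4 5]
Step 4: flows [2->0,2->1] -> levels [4 5 3]
Step 5: flows [0->2,1->2] -> levels [3 4 5]
  -> period-2 cycle: step 5 state = step 3 state; never stabilizes
  -> state at step 30: (30-3) mod 2 = 1, same as step 4 -> [4 5 3]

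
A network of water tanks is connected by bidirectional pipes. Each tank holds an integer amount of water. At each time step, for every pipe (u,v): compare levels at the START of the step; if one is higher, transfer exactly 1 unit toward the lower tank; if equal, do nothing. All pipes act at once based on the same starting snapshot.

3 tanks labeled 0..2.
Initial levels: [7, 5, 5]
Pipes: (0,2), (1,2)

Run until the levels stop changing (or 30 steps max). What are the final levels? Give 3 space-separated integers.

Answer: 6 6 5

Derivation:
Step 1: flows [0->2,1=2] -> levels [6 5 6]
Step 2: flows [0=2,2->1] -> levels [6 6 5]
Step 3: flows [0->2,1->2] -> levels [5 5 7]
Step 4: flows [2->0,2->1] -> levels [6 6 5]
  -> period-2 cycle: step 4 state = step 2 state; never stabilizes
  -> state at step 30: (30-2) mod 2 = 0, same as step 2 -> [6 6 5]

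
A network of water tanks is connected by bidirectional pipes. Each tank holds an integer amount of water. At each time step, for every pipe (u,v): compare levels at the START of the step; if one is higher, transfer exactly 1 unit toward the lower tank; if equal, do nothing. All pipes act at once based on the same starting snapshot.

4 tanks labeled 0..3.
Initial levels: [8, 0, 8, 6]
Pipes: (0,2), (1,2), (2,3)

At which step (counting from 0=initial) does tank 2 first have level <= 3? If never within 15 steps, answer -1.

Answer: -1

Derivation:
Step 1: flows [0=2,2->1,2->3] -> levels [8 1 6 7]
Step 2: flows [0->2,2->1,3->2] -> levels [7 2 7 6]
Step 3: flows [0=2,2->1,2->3] -> levels [7 3 5 7]
Step 4: flows [0->2,2->1,3->2] -> levels [6 4 6 6]
Step 5: flows [0=2,2->1,2=3] -> levels [6 5 5 6]
Step 6: flows [0->2,1=2,3->2] -> levels [5 5 7 5]
Step 7: flows [2->0,2->1,2->3] -> levels [6 6 4 6]
Step 8: flows [0->2,1->2,3->2] -> levels [5 5 7 5]
  -> period-2 cycle (repeats step 6); tank 2 never drops to <=3
Tank 2 never reaches <=3 within 15 steps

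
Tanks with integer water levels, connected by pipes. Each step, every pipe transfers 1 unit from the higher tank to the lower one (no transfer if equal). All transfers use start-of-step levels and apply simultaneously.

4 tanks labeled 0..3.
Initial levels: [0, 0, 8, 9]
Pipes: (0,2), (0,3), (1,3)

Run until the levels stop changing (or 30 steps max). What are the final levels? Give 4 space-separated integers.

Answer: 4 3 5 5

Derivation:
Step 1: flows [2->0,3->0,3->1] -> levels [2 1 7 7]
Step 2: flows [2->0,3->0,3->1] -> levels [4 2 6 5]
Step 3: flows [2->0,3->0,3->1] -> levels [6 3 5 3]
Step 4: flows [0->2,0->3,1=3] -> levels [4 3 6 4]
Step 5: flows [2->0,0=3,3->1] -> levels [5 4 5 3]
Step 6: flows [0=2,0->3,1->3] -> levels [4 3 5 5]
Step 7: flows [2->0,3->0,3->1] -> levels [6 4 4 3]
Step 8: flows [0->2,0->3,1->3] -> levels [4 3 5 5]
  -> period-2 cycle: step 8 state = step 6 state; never stabilizes
  -> state at step 30: (30-6) mod 2 = 0, same as step 6 -> [4 3 5 5]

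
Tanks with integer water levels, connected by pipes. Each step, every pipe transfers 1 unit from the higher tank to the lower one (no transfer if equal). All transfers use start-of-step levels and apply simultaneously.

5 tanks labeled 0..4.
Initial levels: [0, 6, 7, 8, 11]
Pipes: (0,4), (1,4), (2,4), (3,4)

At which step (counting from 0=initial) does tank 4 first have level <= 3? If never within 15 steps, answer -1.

Answer: -1

Derivation:
Step 1: flows [4->0,4->1,4->2,4->3] -> levels [1 7 8 9 7]
Step 2: flows [4->0,1=4,2->4,3->4] -> levels [2 7 7 8 8]
Step 3: flows [4->0,4->1,4->2,3=4] -> levels [3 8 8 8 5]
Step 4: flows [4->0,1->4,2->4,3->4] -> levels [4 7 7 7 7]
Step 5: flows [4->0,1=4,2=4,3=4] -> levels [5 7 7 7 6]
Step 6: flows [4->0,1->4,2->4,3->4] -> levels [6 6 6 6 8]
Step 7: flows [4->0,4->1,4->2,4->3] -> levels [7 7 7 7 4]
Step 8: flows [0->4,1->4,2->4,3->4] -> levels [6 6 6 6 8]
  -> period-2 cycle (repeats step 6); tank 4 never drops to <=3
Tank 4 never reaches <=3 within 15 steps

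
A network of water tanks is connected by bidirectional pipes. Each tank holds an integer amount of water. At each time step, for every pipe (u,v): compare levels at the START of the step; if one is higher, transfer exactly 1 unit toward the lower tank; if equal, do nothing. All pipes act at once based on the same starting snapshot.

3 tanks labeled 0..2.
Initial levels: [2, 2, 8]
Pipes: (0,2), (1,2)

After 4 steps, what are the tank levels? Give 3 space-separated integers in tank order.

Step 1: flows [2->0,2->1] -> levels [3 3 6]
Step 2: flows [2->0,2->1] -> levels [4 4 4]
Step 3: flows [0=2,1=2] -> levels [4 4 4]
  -> stable; steps 4..4 unchanged -> [4 4 4]

Answer: 4 4 4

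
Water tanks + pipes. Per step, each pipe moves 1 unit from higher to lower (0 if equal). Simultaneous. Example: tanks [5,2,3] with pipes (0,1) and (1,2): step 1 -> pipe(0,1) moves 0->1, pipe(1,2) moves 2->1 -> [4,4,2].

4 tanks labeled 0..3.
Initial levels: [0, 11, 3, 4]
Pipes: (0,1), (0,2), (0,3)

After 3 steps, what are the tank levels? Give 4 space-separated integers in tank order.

Answer: 4 8 3 3

Derivation:
Step 1: flows [1->0,2->0,3->0] -> levels [3 10 2 3]
Step 2: flows [1->0,0->2,0=3] -> levels [3 9 3 3]
Step 3: flows [1->0,0=2,0=3] -> levels [4 8 3 3]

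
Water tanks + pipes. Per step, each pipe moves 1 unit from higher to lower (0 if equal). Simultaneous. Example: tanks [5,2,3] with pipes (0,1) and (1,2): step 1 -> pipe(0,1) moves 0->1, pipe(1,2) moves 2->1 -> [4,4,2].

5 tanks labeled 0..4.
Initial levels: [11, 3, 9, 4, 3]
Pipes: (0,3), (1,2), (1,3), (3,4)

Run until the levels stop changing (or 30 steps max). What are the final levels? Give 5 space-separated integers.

Answer: 5 5 7 8 5

Derivation:
Step 1: flows [0->3,2->1,3->1,3->4] -> levels [10 5 8 3 4]
Step 2: flows [0->3,2->1,1->3,4->3] -> levels [9 5 7 6 3]
Step 3: flows [0->3,2->1,3->1,3->4] -> levels [8 7 6 5 4]
Step 4: flows [0->3,1->2,1->3,3->4] -> levels [7 5 7 6 5]
Step 5: flows [0->3,2->1,3->1,3->4] -> levels [6 7 6 5 6]
Step 6: flows [0->3,1->2,1->3,4->3] -> levels [5 5 7 8 5]
Step 7: flows [3->0,2->1,3->1,3->4] -> levels [6 7 6 5 6]
  -> period-2 cycle: step 7 state = step 5 state; never stabilizes
  -> state at step 30: (30-5) mod 2 = 1, same as step 6 -> [5 5 7 8 5]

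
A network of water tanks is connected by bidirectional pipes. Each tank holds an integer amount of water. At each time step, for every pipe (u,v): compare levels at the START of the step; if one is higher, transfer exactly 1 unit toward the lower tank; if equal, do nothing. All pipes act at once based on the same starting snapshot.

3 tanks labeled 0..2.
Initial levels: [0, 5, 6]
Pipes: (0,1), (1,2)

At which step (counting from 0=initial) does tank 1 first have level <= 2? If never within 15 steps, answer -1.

Answer: -1

Derivation:
Step 1: flows [1->0,2->1] -> levels [1 5 5]
Step 2: flows [1->0,1=2] -> levels [2 4 5]
Step 3: flows [1->0,2->1] -> levels [3 4 4]
Step 4: flows [1->0,1=2] -> levels [4 3 4]
Step 5: flows [0->1,2->1] -> levels [3 5 3]
Step 6: flows [1->0,1->2] -> levels [4 3 4]
  -> period-2 cycle (repeats step 4); tank 1 never drops to <=2
Tank 1 never reaches <=2 within 15 steps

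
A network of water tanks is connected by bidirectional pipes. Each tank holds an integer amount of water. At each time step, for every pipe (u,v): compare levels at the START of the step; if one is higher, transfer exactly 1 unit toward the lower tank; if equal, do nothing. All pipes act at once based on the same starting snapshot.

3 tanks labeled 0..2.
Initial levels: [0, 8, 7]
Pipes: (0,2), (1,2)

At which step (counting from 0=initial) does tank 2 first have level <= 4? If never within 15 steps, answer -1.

Answer: -1

Derivation:
Step 1: flows [2->0,1->2] -> levels [1 7 7]
Step 2: flows [2->0,1=2] -> levels [2 7 6]
Step 3: flows [2->0,1->2] -> levels [3 6 6]
Step 4: flows [2->0,1=2] -> levels [4 6 5]
Step 5: flows [2->0,1->2] -> levels [5 5 5]
Step 6: flows [0=2,1=2] -> levels [5 5 5]
  -> stable; tank 2 stays at 5 > 4
Tank 2 never reaches <=4 within 15 steps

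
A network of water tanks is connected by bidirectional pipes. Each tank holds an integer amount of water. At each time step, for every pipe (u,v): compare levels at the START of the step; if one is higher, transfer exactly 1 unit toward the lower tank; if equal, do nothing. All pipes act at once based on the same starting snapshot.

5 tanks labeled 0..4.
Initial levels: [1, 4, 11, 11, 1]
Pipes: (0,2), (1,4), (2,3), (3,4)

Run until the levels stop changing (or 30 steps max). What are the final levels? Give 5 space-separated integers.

Step 1: flows [2->0,1->4,2=3,3->4] -> levels [2 3 10 10 3]
Step 2: flows [2->0,1=4,2=3,3->4] -> levels [3 3 9 9 4]
Step 3: flows [2->0,4->1,2=3,3->4] -> levels [4 4 8 8 4]
Step 4: flows [2->0,1=4,2=3,3->4] -> levels [5 4 7 7 5]
Step 5: flows [2->0,4->1,2=3,3->4] -> levels [6 5 6 6 5]
Step 6: flows [0=2,1=4,2=3,3->4] -> levels [6 5 6 5 6]
Step 7: flows [0=2,4->1,2->3,4->3] -> levels [6 6 5 7 4]
Step 8: flows [0->2,1->4,3->2,3->4] -> levels [5 5 7 5 6]
Step 9: flows [2->0,4->1,2->3,4->3] -> levels [6 6 5 7 4]
  -> period-2 cycle: step 9 state = step 7 state; never stabilizes
  -> state at step 30: (30-7) mod 2 = 1, same as step 8 -> [5 5 7 5 6]

Answer: 5 5 7 5 6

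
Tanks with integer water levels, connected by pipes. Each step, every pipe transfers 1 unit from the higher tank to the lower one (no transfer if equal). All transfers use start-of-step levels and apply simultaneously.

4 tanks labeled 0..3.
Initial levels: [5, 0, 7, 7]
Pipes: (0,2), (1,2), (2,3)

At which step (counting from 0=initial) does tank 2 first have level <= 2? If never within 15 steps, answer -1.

Step 1: flows [2->0,2->1,2=3] -> levels [6 1 5 7]
Step 2: flows [0->2,2->1,3->2] -> levels [5 2 6 6]
Step 3: flows [2->0,2->1,2=3] -> levels [6 3 4 6]
Step 4: flows [0->2,2->1,3->2] -> levels [5 4 5 5]
Step 5: flows [0=2,2->1,2=3] -> levels [5 5 4 5]
Step 6: flows [0->2,1->2,3->2] -> levels [4 4 7 4]
Step 7: flows [2->0,2->1,2->3] -> levels [5 5 4 5]
  -> period-2 cycle (repeats step 5); tank 2 never drops to <=2
Tank 2 never reaches <=2 within 15 steps

Answer: -1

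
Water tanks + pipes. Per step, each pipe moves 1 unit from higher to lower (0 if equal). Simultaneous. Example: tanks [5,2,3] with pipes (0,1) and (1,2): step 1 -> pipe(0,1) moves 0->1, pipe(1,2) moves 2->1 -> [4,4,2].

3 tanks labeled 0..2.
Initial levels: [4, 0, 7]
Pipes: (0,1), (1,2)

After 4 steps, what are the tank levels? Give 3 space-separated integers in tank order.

Step 1: flows [0->1,2->1] -> levels [3 2 6]
Step 2: flows [0->1,2->1] -> levels [2 4 5]
Step 3: flows [1->0,2->1] -> levels [3 4 4]
Step 4: flows [1->0,1=2] -> levels [4 3 4]

Answer: 4 3 4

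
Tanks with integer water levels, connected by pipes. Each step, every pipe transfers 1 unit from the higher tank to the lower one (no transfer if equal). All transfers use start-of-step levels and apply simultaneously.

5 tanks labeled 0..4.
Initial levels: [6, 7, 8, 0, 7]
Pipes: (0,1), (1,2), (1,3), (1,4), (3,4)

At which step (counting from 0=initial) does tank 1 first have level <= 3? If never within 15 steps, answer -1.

Step 1: flows [1->0,2->1,1->3,1=4,4->3] -> levels [7 6 7 2 6]
Step 2: flows [0->1,2->1,1->3,1=4,4->3] -> levels [6 7 6 4 5]
Step 3: flows [1->0,1->2,1->3,1->4,4->3] -> levels [7 3 7 6 5]
Tank 1 first reaches <=3 at step 3

Answer: 3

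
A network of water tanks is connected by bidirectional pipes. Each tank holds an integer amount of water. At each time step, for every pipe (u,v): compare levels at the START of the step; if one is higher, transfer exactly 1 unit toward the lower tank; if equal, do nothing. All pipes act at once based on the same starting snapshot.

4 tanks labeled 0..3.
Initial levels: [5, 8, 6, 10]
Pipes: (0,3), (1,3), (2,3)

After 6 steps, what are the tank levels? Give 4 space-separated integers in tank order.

Answer: 8 8 8 5

Derivation:
Step 1: flows [3->0,3->1,3->2] -> levels [6 9 7 7]
Step 2: flows [3->0,1->3,2=3] -> levels [7 8 7 7]
Step 3: flows [0=3,1->3,2=3] -> levels [7 7 7 8]
Step 4: flows [3->0,3->1,3->2] -> levels [8 8 8 5]
Step 5: flows [0->3,1->3,2->3] -> levels [7 7 7 8]
  -> period-2 cycle: step 5 state = step 3 state
  -> state at step 6: (6-3) mod 2 = 1, same as step 4 -> [8 8 8 5]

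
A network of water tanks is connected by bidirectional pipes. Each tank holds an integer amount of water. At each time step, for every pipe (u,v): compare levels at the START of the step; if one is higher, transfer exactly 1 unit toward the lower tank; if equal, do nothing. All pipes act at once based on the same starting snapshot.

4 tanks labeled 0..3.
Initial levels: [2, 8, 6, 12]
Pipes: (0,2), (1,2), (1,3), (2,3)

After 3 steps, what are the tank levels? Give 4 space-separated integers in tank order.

Answer: 5 8 7 8

Derivation:
Step 1: flows [2->0,1->2,3->1,3->2] -> levels [3 8 7 10]
Step 2: flows [2->0,1->2,3->1,3->2] -> levels [4 8 8 8]
Step 3: flows [2->0,1=2,1=3,2=3] -> levels [5 8 7 8]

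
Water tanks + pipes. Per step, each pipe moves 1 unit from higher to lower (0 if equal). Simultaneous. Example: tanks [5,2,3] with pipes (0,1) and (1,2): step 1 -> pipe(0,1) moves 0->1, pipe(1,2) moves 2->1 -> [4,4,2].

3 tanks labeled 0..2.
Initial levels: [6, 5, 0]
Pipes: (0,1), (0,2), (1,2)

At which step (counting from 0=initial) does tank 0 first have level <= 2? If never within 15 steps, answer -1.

Answer: -1

Derivation:
Step 1: flows [0->1,0->2,1->2] -> levels [4 5 2]
Step 2: flows [1->0,0->2,1->2] -> levels [4 3 4]
Step 3: flows [0->1,0=2,2->1] -> levels [3 5 3]
Step 4: flows [1->0,0=2,1->2] -> levels [4 3 4]
  -> period-2 cycle (repeats step 2); tank 0 never drops to <=2
Tank 0 never reaches <=2 within 15 steps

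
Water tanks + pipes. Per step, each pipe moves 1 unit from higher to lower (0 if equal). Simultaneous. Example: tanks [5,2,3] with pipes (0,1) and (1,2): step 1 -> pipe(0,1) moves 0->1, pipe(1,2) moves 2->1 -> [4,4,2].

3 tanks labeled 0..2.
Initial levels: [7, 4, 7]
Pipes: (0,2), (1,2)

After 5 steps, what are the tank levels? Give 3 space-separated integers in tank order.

Step 1: flows [0=2,2->1] -> levels [7 5 6]
Step 2: flows [0->2,2->1] -> levels [6 6 6]
Step 3: flows [0=2,1=2] -> levels [6 6 6]
  -> stable; steps 4..5 unchanged -> [6 6 6]

Answer: 6 6 6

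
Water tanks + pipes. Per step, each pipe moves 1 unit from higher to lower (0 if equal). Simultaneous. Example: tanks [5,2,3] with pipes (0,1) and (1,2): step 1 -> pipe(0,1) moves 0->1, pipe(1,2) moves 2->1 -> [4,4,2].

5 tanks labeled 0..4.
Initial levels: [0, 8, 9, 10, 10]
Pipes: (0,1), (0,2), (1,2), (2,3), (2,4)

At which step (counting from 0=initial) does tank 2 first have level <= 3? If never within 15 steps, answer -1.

Step 1: flows [1->0,2->0,2->1,3->2,4->2] -> levels [2 8 9 9 9]
Step 2: flows [1->0,2->0,2->1,2=3,2=4] -> levels [4 8 7 9 9]
Step 3: flows [1->0,2->0,1->2,3->2,4->2] -> levels [6 6 9 8 8]
Step 4: flows [0=1,2->0,2->1,2->3,2->4] -> levels [7 7 5 9 9]
Step 5: flows [0=1,0->2,1->2,3->2,4->2] -> levels [6 6 9 8 8]
  -> period-2 cycle (repeats step 3); tank 2 never drops to <=3
Tank 2 never reaches <=3 within 15 steps

Answer: -1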